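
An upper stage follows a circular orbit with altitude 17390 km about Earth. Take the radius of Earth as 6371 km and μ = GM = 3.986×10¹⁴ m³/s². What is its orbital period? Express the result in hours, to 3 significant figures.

T ≈ 10.1 hours

r = 6371 + 17390 = 23761 km = 2.3761×10⁷ m.
Kepler's third law: T = 2π√(r³/μ) = 2π√((2.376×10⁷)³ / 3.986×10¹⁴).
r³/μ = 3.366×10⁷ s², so T = 2π × 5.801×10³ = 3.645×10⁴ s.
Converting: 3.645×10⁴ s ÷ 3600 = 10.13 hours.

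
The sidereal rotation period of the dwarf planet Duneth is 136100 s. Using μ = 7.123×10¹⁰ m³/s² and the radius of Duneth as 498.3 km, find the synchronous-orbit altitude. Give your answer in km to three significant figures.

h_sync ≈ 2720 km

A synchronous orbit has period T, so by Kepler's third law a = (μT²/4π²)^(1/3).
μT²/4π² = 7.123×10¹⁰ × (1.361×10⁵)² / 39.48 = 3.342×10¹⁹ m³.
a = 3.221×10⁶ m = 3221.1 km.
Altitude h = a − R = 3221.1 − 498.3 = 2722.8 km.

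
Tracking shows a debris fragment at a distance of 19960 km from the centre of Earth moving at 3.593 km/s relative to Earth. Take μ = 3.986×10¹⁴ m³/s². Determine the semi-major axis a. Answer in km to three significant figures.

a ≈ 14700 km

r = 1.996×10⁷ m.
Vis-viva rearranged: 1/a = 2/r − v²/μ = 1.002×10⁻⁷ − 3.239×10⁻⁸ = 6.781×10⁻⁸ m⁻¹.
a = 1.475×10⁷ m = 14746 km.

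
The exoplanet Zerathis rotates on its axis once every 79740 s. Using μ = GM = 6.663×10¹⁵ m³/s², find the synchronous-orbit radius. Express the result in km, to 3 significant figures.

A synchronous orbit has period T, so by Kepler's third law a = (μT²/4π²)^(1/3).
μT²/4π² = 6.663×10¹⁵ × (7.974×10⁴)² / 39.48 = 1.073×10²⁴ m³.
a = 1.024×10⁸ m = 1.0238×10⁵ km.

r_sync ≈ 1.02×10⁵ km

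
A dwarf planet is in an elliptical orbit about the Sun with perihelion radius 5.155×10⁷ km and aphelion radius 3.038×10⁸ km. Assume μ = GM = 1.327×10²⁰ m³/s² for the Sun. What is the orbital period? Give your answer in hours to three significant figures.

T ≈ 11300 hours

Semi-major axis a = (r_p + r_a)/2 = (5.1550×10⁷ + 3.0380×10⁸)/2 = 1.7768×10⁸ km = 1.777×10¹¹ m.
By Kepler's third law T = 2π√(a³/μ) = 2π × 6.501×10⁶ = 4.085×10⁷ s.
= 11350 hours.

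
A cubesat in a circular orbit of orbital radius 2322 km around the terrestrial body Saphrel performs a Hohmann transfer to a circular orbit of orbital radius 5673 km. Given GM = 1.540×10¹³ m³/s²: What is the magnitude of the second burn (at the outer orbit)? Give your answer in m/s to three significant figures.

Δv ≈ 392 m/s

r₁ = 2322 km = 2.322×10⁶ m.
r₂ = 5673 km = 5.673×10⁶ m.
Transfer ellipse a_t = (r₁ + r₂)/2 = 3.998×10⁶ m.
At r₁: circular v_c1 = √(μ/r₁) = 2575 m/s; transfer-periapsis v_p = √[μ(2/r₁ − 1/a_t)] = 3068 m/s.
At r₂: circular v_c2 = √(μ/r₂) = 1648 m/s; transfer-apoapsis v_a = √[μ(2/r₂ − 1/a_t)] = 1256 m/s.
Δv₂ = v_c2 − v_a = 391.9 m/s.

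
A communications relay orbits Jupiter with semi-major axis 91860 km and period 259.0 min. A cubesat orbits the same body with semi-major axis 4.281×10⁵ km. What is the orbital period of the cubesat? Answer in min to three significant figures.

T₂ ≈ 2610 min

Kepler's third law: T² ∝ a³, so T₂ = T₁ (a₂/a₁)^(3/2).
a₂/a₁ = 4.660, (a₂/a₁)^(3/2) = 10.06.
T₂ = 259.0 × 10.06 = 2606 min.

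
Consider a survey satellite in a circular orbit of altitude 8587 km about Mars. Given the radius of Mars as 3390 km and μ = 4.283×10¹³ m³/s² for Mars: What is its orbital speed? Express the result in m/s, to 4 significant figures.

r = 3390 + 8587 = 11977 km = 1.1977×10⁷ m.
For a circular orbit v = √(μ/r) = √(4.283×10¹³ / 1.198×10⁷) = √(3.576×10⁶) = 1891 m/s.

v ≈ 1891 m/s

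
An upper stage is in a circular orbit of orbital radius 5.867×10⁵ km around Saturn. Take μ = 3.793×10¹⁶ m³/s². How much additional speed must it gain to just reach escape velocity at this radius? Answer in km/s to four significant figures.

r = 5.867×10⁵ km = 5.867×10⁸ m.
Circular speed v_c = √(μ/r) = 8041 m/s.
Escape speed v_esc = √(2μ/r) = √2 × v_c = 11370 m/s.
Δv = v_esc − v_c = 3330 m/s = 3.330 km/s.

Δv ≈ 3.330 km/s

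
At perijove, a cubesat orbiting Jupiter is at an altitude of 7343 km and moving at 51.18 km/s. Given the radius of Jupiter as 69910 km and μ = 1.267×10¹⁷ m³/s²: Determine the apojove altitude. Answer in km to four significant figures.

apojove altitude ≈ 2.363×10⁵ km

r_p = 69910 + 7343 = 77253 km = 7.725×10⁷ m.
Specific energy ε = v²/2 − μ/r = -3.304×10⁸ J/kg, so a = −μ/(2ε) = 1.918×10⁸ m.
The apsides satisfy r_p + r_a = 2a, so the apojove radius is 2a − r_p = 3.063×10⁸ m = 3.0626×10⁵ km.
Apojove altitude = 3.0626×10⁵ − 69910 = 2.3635×10⁵ km.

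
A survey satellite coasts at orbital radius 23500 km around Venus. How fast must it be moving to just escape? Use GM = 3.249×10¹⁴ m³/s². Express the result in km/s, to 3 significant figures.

v_esc ≈ 5.26 km/s

r = 23500 km = 2.350×10⁷ m.
Escape speed v_esc = √(2μ/r) = √(2 × 3.249×10¹⁴ / 2.350×10⁷) = √(2.765×10⁷) = 5258 m/s.
= 5.258 km/s.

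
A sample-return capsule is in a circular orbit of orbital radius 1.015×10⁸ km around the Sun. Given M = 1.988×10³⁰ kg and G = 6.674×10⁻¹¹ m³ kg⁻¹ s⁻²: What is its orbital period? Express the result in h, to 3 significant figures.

μ = GM = 6.674×10⁻¹¹ × 1.988×10³⁰ = 1.327×10²⁰ m³/s².
r = 1.015×10⁸ km = 1.015×10¹¹ m.
Kepler's third law: T = 2π√(r³/μ) = 2π√((1.015×10¹¹)³ / 1.327×10²⁰).
r³/μ = 7.881×10¹² s², so T = 2π × 2.807×10⁶ = 1.764×10⁷ s.
Converting: 1.764×10⁷ s ÷ 3600 = 4900 h.

T ≈ 4900 h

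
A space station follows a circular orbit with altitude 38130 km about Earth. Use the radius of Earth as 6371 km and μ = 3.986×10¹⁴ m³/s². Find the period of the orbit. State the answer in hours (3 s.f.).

T ≈ 26.0 hours

r = 6371 + 38130 = 44501 km = 4.4501×10⁷ m.
Kepler's third law: T = 2π√(r³/μ) = 2π√((4.450×10⁷)³ / 3.986×10¹⁴).
r³/μ = 2.211×10⁸ s², so T = 2π × 1.487×10⁴ = 9.343×10⁴ s.
Converting: 9.343×10⁴ s ÷ 3600 = 25.95 hours.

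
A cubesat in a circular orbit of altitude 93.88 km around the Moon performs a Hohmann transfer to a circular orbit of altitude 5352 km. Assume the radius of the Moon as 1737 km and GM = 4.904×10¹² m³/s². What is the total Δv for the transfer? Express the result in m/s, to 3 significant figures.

Δv_total ≈ 726 m/s

r₁ = 1737 + 93.88 = 1830.9 km = 1.8309×10⁶ m.
r₂ = 1737 + 5352 = 7089.0 km = 7.0890×10⁶ m.
Transfer ellipse a_t = (r₁ + r₂)/2 = 4.460×10⁶ m.
At r₁: circular v_c1 = √(μ/r₁) = 1637 m/s; transfer-perilune v_p = √[μ(2/r₁ − 1/a_t)] = 2063 m/s.
Δv₁ = v_p − v_c1 = 426.7 m/s.
At r₂: circular v_c2 = √(μ/r₂) = 831.7 m/s; transfer-apolune v_a = √[μ(2/r₂ − 1/a_t)] = 532.9 m/s.
Δv₂ = v_c2 − v_a = 298.8 m/s.
Total Δv = Δv₁ + Δv₂ = 725.6 m/s.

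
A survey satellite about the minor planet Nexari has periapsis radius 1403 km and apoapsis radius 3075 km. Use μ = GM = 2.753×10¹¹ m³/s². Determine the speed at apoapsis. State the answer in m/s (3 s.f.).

v ≈ 237 m/s

Semi-major axis a = (r_p + r_a)/2 = 2239.0 km = 2.239×10⁶ m.
Vis-viva: v² = μ(2/r − 1/a) = 2.753×10¹¹ × (6.504×10⁻⁷ − 4.466×10⁻⁷) = 5.610×10⁴ m²/s².
v = 236.9 m/s.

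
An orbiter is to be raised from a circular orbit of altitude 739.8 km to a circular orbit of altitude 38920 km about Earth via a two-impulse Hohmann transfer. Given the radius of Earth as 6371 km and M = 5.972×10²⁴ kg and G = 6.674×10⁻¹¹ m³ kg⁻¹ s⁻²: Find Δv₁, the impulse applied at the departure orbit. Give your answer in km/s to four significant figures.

μ = GM = 6.674×10⁻¹¹ × 5.972×10²⁴ = 3.986×10¹⁴ m³/s².
r₁ = 6371 + 739.8 = 7110.8 km = 7.1108×10⁶ m.
r₂ = 6371 + 38920 = 45291 km = 4.5291×10⁷ m.
Transfer ellipse a_t = (r₁ + r₂)/2 = 2.620×10⁷ m.
At r₁: circular v_c1 = √(μ/r₁) = 7487 m/s; transfer-perigee v_p = √[μ(2/r₁ − 1/a_t)] = 9843 m/s.
Δv₁ = v_p − v_c1 = 2357 m/s.
= 2.357 km/s.

Δv ≈ 2.357 km/s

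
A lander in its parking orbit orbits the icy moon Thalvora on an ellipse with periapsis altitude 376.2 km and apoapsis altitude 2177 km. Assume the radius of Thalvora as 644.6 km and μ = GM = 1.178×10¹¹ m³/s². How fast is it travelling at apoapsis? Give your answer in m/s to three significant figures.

v ≈ 149 m/s

r_p = 644.6 + 376.2 = 1020.8 km = 1.0208×10⁶ m.
r_a = 644.6 + 2177 = 2821.6 km = 2.8216×10⁶ m.
Semi-major axis a = (r_p + r_a)/2 = 1921.2 km = 1.921×10⁶ m.
Vis-viva: v² = μ(2/r − 1/a) = 1.178×10¹¹ × (7.088×10⁻⁷ − 5.205×10⁻⁷) = 2.218×10⁴ m²/s².
v = 148.9 m/s.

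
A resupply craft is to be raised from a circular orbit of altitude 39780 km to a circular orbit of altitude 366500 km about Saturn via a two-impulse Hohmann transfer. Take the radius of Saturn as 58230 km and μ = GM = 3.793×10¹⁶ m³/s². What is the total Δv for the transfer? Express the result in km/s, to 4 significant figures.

Δv_total ≈ 9.068 km/s

r₁ = 58230 + 39780 = 98010 km = 9.8010×10⁷ m.
r₂ = 58230 + 366500 = 424730 km = 4.2473×10⁸ m.
Transfer ellipse a_t = (r₁ + r₂)/2 = 2.614×10⁸ m.
At r₁: circular v_c1 = √(μ/r₁) = 19670 m/s; transfer-perikrone v_p = √[μ(2/r₁ − 1/a_t)] = 25080 m/s.
Δv₁ = v_p − v_c1 = 5405 m/s.
At r₂: circular v_c2 = √(μ/r₂) = 9450 m/s; transfer-apokrone v_a = √[μ(2/r₂ − 1/a_t)] = 5787 m/s.
Δv₂ = v_c2 − v_a = 3663 m/s.
Total Δv = Δv₁ + Δv₂ = 9068 m/s = 9.068 km/s.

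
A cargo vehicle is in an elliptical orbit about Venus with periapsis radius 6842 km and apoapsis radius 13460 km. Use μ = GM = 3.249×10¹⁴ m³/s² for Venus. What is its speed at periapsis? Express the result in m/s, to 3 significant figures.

Semi-major axis a = (r_p + r_a)/2 = 10151 km = 1.015×10⁷ m.
Vis-viva: v² = μ(2/r − 1/a) = 3.249×10¹⁴ × (2.923×10⁻⁷ − 9.851×10⁻⁸) = 6.297×10⁷ m²/s².
v = 7935 m/s.

v ≈ 7940 m/s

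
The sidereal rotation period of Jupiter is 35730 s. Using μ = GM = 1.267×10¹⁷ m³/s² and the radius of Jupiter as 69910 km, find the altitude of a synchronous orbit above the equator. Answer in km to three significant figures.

h_sync ≈ 90100 km

A synchronous orbit has period T, so by Kepler's third law a = (μT²/4π²)^(1/3).
μT²/4π² = 1.267×10¹⁷ × (3.573×10⁴)² / 39.48 = 4.097×10²⁴ m³.
a = 1.600×10⁸ m = 1.6002×10⁵ km.
Altitude h = a − R = 1.6002×10⁵ − 69910 = 90105 km.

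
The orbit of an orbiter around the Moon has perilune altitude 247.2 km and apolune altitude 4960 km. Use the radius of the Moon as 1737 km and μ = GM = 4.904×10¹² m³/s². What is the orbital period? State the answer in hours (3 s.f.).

r_p = 1737 + 247.2 = 1984.2 km = 1.9842×10⁶ m.
r_a = 1737 + 4960 = 6697.0 km = 6.6970×10⁶ m.
Semi-major axis a = (r_p + r_a)/2 = (1984.2 + 6697.0)/2 = 4340.6 km = 4.341×10⁶ m.
By Kepler's third law T = 2π√(a³/μ) = 2π × 4.084×10³ = 2.566×10⁴ s.
= 7.127 hours.

T ≈ 7.13 hours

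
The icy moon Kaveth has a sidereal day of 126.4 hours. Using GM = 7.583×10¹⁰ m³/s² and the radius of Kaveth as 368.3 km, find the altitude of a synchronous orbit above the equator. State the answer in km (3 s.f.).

T = 126.4 hours = 4.550×10⁵ s.
A synchronous orbit has period T, so by Kepler's third law a = (μT²/4π²)^(1/3).
μT²/4π² = 7.583×10¹⁰ × (4.550×10⁵)² / 39.48 = 3.977×10²⁰ m³.
a = 7.354×10⁶ m = 7354.1 km.
Altitude h = a − R = 7354.1 − 368.3 = 6985.8 km.

h_sync ≈ 6990 km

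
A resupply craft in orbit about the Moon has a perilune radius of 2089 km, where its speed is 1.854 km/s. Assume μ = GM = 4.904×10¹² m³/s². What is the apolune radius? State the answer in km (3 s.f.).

r_p = 2.089×10⁶ m.
Specific energy ε = v²/2 − μ/r = -6.289×10⁵ J/kg, so a = −μ/(2ε) = 3.899×10⁶ m.
The apsides satisfy r_p + r_a = 2a, so the apolune radius is 2a − r_p = 5.709×10⁶ m = 5709.0 km.

apolune radius ≈ 5710 km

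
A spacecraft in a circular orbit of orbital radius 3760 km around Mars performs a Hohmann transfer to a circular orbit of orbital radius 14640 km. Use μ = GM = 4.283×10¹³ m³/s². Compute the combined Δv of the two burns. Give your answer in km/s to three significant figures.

Δv_total ≈ 1.50 km/s

r₁ = 3760 km = 3.760×10⁶ m.
r₂ = 14640 km = 1.464×10⁷ m.
Transfer ellipse a_t = (r₁ + r₂)/2 = 9.200×10⁶ m.
At r₁: circular v_c1 = √(μ/r₁) = 3375 m/s; transfer-periapsis v_p = √[μ(2/r₁ − 1/a_t)] = 4258 m/s.
Δv₁ = v_p − v_c1 = 882.5 m/s.
At r₂: circular v_c2 = √(μ/r₂) = 1710 m/s; transfer-apoapsis v_a = √[μ(2/r₂ − 1/a_t)] = 1093 m/s.
Δv₂ = v_c2 − v_a = 617.0 m/s.
Total Δv = Δv₁ + Δv₂ = 1499 m/s = 1.499 km/s.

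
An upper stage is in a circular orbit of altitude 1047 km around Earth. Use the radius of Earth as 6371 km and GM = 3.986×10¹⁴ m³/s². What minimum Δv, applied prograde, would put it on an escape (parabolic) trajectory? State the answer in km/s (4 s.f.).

Δv ≈ 3.036 km/s

r = 6371 + 1047 = 7418.0 km = 7.4180×10⁶ m.
Circular speed v_c = √(μ/r) = 7330 m/s.
Escape speed v_esc = √(2μ/r) = √2 × v_c = 10370 m/s.
Δv = v_esc − v_c = 3036 m/s = 3.036 km/s.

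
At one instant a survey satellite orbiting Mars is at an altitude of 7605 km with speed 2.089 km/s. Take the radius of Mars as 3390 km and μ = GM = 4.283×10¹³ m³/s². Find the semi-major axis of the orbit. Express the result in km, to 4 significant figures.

a ≈ 12500 km

r = 3390 + 7605 = 10995 km = 1.100×10⁷ m.
Vis-viva rearranged: 1/a = 2/r − v²/μ = 1.819×10⁻⁷ − 1.019×10⁻⁷ = 8.001×10⁻⁸ m⁻¹.
a = 1.250×10⁷ m = 12498 km.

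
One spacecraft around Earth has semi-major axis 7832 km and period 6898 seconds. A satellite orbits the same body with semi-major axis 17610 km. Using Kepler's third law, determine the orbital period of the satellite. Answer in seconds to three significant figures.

Kepler's third law: T² ∝ a³, so T₂ = T₁ (a₂/a₁)^(3/2).
a₂/a₁ = 2.248, (a₂/a₁)^(3/2) = 3.372.
T₂ = 6898 × 3.372 = 23260 seconds.

T₂ ≈ 23300 seconds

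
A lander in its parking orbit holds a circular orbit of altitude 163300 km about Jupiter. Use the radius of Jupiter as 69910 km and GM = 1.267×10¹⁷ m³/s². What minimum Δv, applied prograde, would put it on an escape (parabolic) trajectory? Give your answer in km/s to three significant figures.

Δv ≈ 9.65 km/s

r = 69910 + 163300 = 233210 km = 2.3321×10⁸ m.
Circular speed v_c = √(μ/r) = 23310 m/s.
Escape speed v_esc = √(2μ/r) = √2 × v_c = 32960 m/s.
Δv = v_esc − v_c = 9655 m/s = 9.655 km/s.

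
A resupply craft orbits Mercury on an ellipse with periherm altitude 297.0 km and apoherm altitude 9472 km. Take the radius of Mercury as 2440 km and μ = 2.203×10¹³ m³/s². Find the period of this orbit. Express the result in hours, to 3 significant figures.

r_p = 2440 + 297.0 = 2737.0 km = 2.7370×10⁶ m.
r_a = 2440 + 9472 = 11912 km = 1.1912×10⁷ m.
Semi-major axis a = (r_p + r_a)/2 = (2737.0 + 11912)/2 = 7324.5 km = 7.324×10⁶ m.
By Kepler's third law T = 2π√(a³/μ) = 2π × 4.223×10³ = 2.654×10⁴ s.
= 7.371 hours.

T ≈ 7.37 hours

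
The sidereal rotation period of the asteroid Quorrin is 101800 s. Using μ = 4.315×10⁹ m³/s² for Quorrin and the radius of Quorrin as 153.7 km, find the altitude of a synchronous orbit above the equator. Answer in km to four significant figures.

A synchronous orbit has period T, so by Kepler's third law a = (μT²/4π²)^(1/3).
μT²/4π² = 4.315×10⁹ × (1.018×10⁵)² / 39.48 = 1.133×10¹⁸ m³.
a = 1.042×10⁶ m = 1042.4 km.
Altitude h = a − R = 1042.4 − 153.7 = 888.71 km.

h_sync ≈ 888.7 km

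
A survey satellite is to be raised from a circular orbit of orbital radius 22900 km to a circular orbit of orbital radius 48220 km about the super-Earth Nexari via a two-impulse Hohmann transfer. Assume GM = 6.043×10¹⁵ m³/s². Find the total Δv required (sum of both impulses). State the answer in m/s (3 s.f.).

r₁ = 22900 km = 2.290×10⁷ m.
r₂ = 48220 km = 4.822×10⁷ m.
Transfer ellipse a_t = (r₁ + r₂)/2 = 3.556×10⁷ m.
At r₁: circular v_c1 = √(μ/r₁) = 16240 m/s; transfer-periapsis v_p = √[μ(2/r₁ − 1/a_t)] = 18920 m/s.
Δv₁ = v_p − v_c1 = 2672 m/s.
At r₂: circular v_c2 = √(μ/r₂) = 11190 m/s; transfer-apoapsis v_a = √[μ(2/r₂ − 1/a_t)] = 8984 m/s.
Δv₂ = v_c2 − v_a = 2211 m/s.
Total Δv = Δv₁ + Δv₂ = 4883 m/s.

Δv_total ≈ 4880 m/s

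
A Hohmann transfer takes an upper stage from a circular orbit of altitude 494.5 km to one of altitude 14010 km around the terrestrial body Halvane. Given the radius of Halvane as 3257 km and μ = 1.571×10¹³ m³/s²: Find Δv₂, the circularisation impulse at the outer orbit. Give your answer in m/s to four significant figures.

Δv ≈ 384.0 m/s

r₁ = 3257 + 494.5 = 3751.5 km = 3.7515×10⁶ m.
r₂ = 3257 + 14010 = 17267 km = 1.7267×10⁷ m.
Transfer ellipse a_t = (r₁ + r₂)/2 = 1.051×10⁷ m.
At r₁: circular v_c1 = √(μ/r₁) = 2046 m/s; transfer-periapsis v_p = √[μ(2/r₁ − 1/a_t)] = 2623 m/s.
At r₂: circular v_c2 = √(μ/r₂) = 953.8 m/s; transfer-apoapsis v_a = √[μ(2/r₂ − 1/a_t)] = 569.9 m/s.
Δv₂ = v_c2 − v_a = 384.0 m/s.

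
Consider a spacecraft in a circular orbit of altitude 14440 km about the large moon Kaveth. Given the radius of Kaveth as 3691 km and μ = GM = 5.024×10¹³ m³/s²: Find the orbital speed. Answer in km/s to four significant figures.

r = 3691 + 14440 = 18131 km = 1.8131×10⁷ m.
For a circular orbit v = √(μ/r) = √(5.024×10¹³ / 1.813×10⁷) = √(2.771×10⁶) = 1665 m/s.
That is 1.665 km/s.

v ≈ 1.665 km/s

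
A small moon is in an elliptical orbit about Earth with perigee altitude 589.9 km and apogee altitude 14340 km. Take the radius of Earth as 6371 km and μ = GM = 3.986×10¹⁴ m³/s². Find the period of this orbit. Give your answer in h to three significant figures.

r_p = 6371 + 589.9 = 6960.9 km = 6.9609×10⁶ m.
r_a = 6371 + 14340 = 20711 km = 2.0711×10⁷ m.
Semi-major axis a = (r_p + r_a)/2 = (6960.9 + 20711)/2 = 13836 km = 1.384×10⁷ m.
By Kepler's third law T = 2π√(a³/μ) = 2π × 2.578×10³ = 1.620×10⁴ s.
= 4.499 h.

T ≈ 4.50 h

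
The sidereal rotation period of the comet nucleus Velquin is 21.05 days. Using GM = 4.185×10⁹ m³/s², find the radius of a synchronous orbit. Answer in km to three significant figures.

r_sync ≈ 7050 km

T = 21.05 days = 1.819×10⁶ s.
A synchronous orbit has period T, so by Kepler's third law a = (μT²/4π²)^(1/3).
μT²/4π² = 4.185×10⁹ × (1.819×10⁶)² / 39.48 = 3.506×10²⁰ m³.
a = 7.052×10⁶ m = 7051.6 km.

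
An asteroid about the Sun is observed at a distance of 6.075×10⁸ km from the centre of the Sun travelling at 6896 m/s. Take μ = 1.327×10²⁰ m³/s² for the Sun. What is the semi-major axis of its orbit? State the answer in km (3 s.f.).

r = 6.075×10¹¹ m.
Vis-viva rearranged: 1/a = 2/r − v²/μ = 3.292×10⁻¹² − 3.584×10⁻¹³ = 2.934×10⁻¹² m⁻¹.
a = 3.409×10¹¹ m = 3.4085×10⁸ km.

a ≈ 3.41×10⁸ km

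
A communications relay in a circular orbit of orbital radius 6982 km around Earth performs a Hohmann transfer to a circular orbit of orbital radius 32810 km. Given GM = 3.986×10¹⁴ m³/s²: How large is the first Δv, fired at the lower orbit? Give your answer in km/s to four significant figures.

r₁ = 6982 km = 6.982×10⁶ m.
r₂ = 32810 km = 3.281×10⁷ m.
Transfer ellipse a_t = (r₁ + r₂)/2 = 1.990×10⁷ m.
At r₁: circular v_c1 = √(μ/r₁) = 7556 m/s; transfer-perigee v_p = √[μ(2/r₁ − 1/a_t)] = 9703 m/s.
Δv₁ = v_p − v_c1 = 2147 m/s.
= 2.147 km/s.

Δv ≈ 2.147 km/s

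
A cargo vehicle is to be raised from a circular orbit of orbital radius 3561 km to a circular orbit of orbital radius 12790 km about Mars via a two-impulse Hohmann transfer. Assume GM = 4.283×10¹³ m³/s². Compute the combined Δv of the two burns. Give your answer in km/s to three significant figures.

r₁ = 3561 km = 3.561×10⁶ m.
r₂ = 12790 km = 1.279×10⁷ m.
Transfer ellipse a_t = (r₁ + r₂)/2 = 8.176×10⁶ m.
At r₁: circular v_c1 = √(μ/r₁) = 3468 m/s; transfer-periapsis v_p = √[μ(2/r₁ − 1/a_t)] = 4338 m/s.
Δv₁ = v_p − v_c1 = 869.7 m/s.
At r₂: circular v_c2 = √(μ/r₂) = 1830 m/s; transfer-apoapsis v_a = √[μ(2/r₂ − 1/a_t)] = 1208 m/s.
Δv₂ = v_c2 − v_a = 622.2 m/s.
Total Δv = Δv₁ + Δv₂ = 1492 m/s = 1.492 km/s.

Δv_total ≈ 1.49 km/s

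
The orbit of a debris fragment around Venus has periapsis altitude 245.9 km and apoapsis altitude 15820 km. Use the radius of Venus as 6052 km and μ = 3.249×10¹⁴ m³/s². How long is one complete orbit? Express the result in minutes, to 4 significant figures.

r_p = 6052 + 245.9 = 6297.9 km = 6.2979×10⁶ m.
r_a = 6052 + 15820 = 21872 km = 2.1872×10⁷ m.
Semi-major axis a = (r_p + r_a)/2 = (6297.9 + 21872)/2 = 14085 km = 1.408×10⁷ m.
By Kepler's third law T = 2π√(a³/μ) = 2π × 2.933×10³ = 1.843×10⁴ s.
= 307.1 minutes.

T ≈ 307.1 minutes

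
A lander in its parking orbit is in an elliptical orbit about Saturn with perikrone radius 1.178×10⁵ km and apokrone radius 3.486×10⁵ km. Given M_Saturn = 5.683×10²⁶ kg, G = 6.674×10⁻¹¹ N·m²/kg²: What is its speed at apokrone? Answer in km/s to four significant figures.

μ = GM = 6.674×10⁻¹¹ × 5.683×10²⁶ = 3.793×10¹⁶ m³/s².
Semi-major axis a = (r_p + r_a)/2 = 2.3320×10⁵ km = 2.332×10⁸ m.
Vis-viva: v² = μ(2/r − 1/a) = 3.793×10¹⁶ × (5.737×10⁻⁹ − 4.288×10⁻⁹) = 5.496×10⁷ m²/s².
v = 7414 m/s = 7.414 km/s.

v ≈ 7.414 km/s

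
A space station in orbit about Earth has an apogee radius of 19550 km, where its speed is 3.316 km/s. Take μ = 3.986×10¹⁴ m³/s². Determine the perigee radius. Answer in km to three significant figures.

perigee radius ≈ 7220 km

r_a = 1.955×10⁷ m.
Specific energy ε = v²/2 − μ/r = -1.489×10⁷ J/kg, so a = −μ/(2ε) = 1.338×10⁷ m.
The apsides satisfy r_p + r_a = 2a, so the perigee radius is 2a − r_a = 7.218×10⁶ m = 7218.2 km.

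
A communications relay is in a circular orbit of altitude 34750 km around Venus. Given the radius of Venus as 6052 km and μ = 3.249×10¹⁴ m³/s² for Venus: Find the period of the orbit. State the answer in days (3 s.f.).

T ≈ 1.05 days

r = 6052 + 34750 = 40802 km = 4.0802×10⁷ m.
Kepler's third law: T = 2π√(r³/μ) = 2π√((4.080×10⁷)³ / 3.249×10¹⁴).
r³/μ = 2.091×10⁸ s², so T = 2π × 1.446×10⁴ = 9.085×10⁴ s.
Converting: 9.085×10⁴ s ÷ 86400 = 1.052 days.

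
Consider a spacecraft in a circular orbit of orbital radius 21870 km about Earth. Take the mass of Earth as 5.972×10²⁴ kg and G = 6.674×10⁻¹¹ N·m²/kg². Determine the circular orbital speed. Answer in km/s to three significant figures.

μ = GM = 6.674×10⁻¹¹ × 5.972×10²⁴ = 3.986×10¹⁴ m³/s².
r = 21870 km = 2.187×10⁷ m.
For a circular orbit v = √(μ/r) = √(3.986×10¹⁴ / 2.187×10⁷) = √(1.822×10⁷) = 4269 m/s.
That is 4.269 km/s.

v ≈ 4.27 km/s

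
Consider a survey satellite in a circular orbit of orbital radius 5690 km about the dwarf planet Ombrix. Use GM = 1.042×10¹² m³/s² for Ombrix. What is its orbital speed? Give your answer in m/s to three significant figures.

v ≈ 428 m/s

r = 5690 km = 5.690×10⁶ m.
For a circular orbit v = √(μ/r) = √(1.042×10¹² / 5.690×10⁶) = √(1.831×10⁵) = 427.9 m/s.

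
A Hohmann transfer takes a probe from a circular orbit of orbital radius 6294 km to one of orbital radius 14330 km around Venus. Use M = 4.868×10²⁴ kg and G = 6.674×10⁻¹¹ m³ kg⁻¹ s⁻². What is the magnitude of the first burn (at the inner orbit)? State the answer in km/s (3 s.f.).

μ = GM = 6.674×10⁻¹¹ × 4.868×10²⁴ = 3.249×10¹⁴ m³/s².
r₁ = 6294 km = 6.294×10⁶ m.
r₂ = 14330 km = 1.433×10⁷ m.
Transfer ellipse a_t = (r₁ + r₂)/2 = 1.031×10⁷ m.
At r₁: circular v_c1 = √(μ/r₁) = 7185 m/s; transfer-periapsis v_p = √[μ(2/r₁ − 1/a_t)] = 8469 m/s.
Δv₁ = v_p − v_c1 = 1285 m/s.
= 1.285 km/s.

Δv ≈ 1.28 km/s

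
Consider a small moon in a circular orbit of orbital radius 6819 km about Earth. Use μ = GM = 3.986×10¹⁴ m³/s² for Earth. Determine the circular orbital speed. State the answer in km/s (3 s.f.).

v ≈ 7.65 km/s

r = 6819 km = 6.819×10⁶ m.
For a circular orbit v = √(μ/r) = √(3.986×10¹⁴ / 6.819×10⁶) = √(5.845×10⁷) = 7646 m/s.
That is 7.646 km/s.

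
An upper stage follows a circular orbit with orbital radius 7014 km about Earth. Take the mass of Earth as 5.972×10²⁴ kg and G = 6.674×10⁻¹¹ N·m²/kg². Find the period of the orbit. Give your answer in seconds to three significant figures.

μ = GM = 6.674×10⁻¹¹ × 5.972×10²⁴ = 3.986×10¹⁴ m³/s².
r = 7014 km = 7.014×10⁶ m.
Kepler's third law: T = 2π√(r³/μ) = 2π√((7.014×10⁶)³ / 3.986×10¹⁴).
r³/μ = 8.657×10⁵ s², so T = 2π × 9.305×10² = 5.846×10³ s.

T ≈ 5850 seconds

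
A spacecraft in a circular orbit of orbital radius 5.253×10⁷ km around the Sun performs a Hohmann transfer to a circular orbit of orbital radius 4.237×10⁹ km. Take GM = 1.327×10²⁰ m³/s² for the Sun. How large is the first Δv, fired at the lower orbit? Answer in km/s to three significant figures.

Δv ≈ 20.4 km/s

r₁ = 5.253×10⁷ km = 5.253×10¹⁰ m.
r₂ = 4.237×10⁹ km = 4.237×10¹² m.
Transfer ellipse a_t = (r₁ + r₂)/2 = 2.145×10¹² m.
At r₁: circular v_c1 = √(μ/r₁) = 50260 m/s; transfer-perihelion v_p = √[μ(2/r₁ − 1/a_t)] = 70640 m/s.
Δv₁ = v_p − v_c1 = 20380 m/s.
= 20.38 km/s.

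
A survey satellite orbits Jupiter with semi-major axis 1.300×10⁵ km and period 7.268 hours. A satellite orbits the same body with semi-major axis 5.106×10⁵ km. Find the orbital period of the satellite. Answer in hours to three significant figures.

T₂ ≈ 56.6 hours

Kepler's third law: T² ∝ a³, so T₂ = T₁ (a₂/a₁)^(3/2).
a₂/a₁ = 3.928, (a₂/a₁)^(3/2) = 7.784.
T₂ = 7.268 × 7.784 = 56.57 hours.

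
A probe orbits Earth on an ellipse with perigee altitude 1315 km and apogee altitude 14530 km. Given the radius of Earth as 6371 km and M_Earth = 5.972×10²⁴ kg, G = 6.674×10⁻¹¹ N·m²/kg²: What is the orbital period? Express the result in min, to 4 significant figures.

μ = GM = 6.674×10⁻¹¹ × 5.972×10²⁴ = 3.986×10¹⁴ m³/s².
r_p = 6371 + 1315 = 7686.0 km = 7.6860×10⁶ m.
r_a = 6371 + 14530 = 20901 km = 2.0901×10⁷ m.
Semi-major axis a = (r_p + r_a)/2 = (7686.0 + 20901)/2 = 14294 km = 1.429×10⁷ m.
By Kepler's third law T = 2π√(a³/μ) = 2π × 2.707×10³ = 1.701×10⁴ s.
= 283.5 min.

T ≈ 283.5 min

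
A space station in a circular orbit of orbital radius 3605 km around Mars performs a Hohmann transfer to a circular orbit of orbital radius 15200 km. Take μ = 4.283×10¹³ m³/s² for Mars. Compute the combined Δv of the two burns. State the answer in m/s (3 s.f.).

r₁ = 3605 km = 3.605×10⁶ m.
r₂ = 15200 km = 1.520×10⁷ m.
Transfer ellipse a_t = (r₁ + r₂)/2 = 9.402×10⁶ m.
At r₁: circular v_c1 = √(μ/r₁) = 3447 m/s; transfer-periapsis v_p = √[μ(2/r₁ − 1/a_t)] = 4382 m/s.
Δv₁ = v_p − v_c1 = 935.7 m/s.
At r₂: circular v_c2 = √(μ/r₂) = 1679 m/s; transfer-apoapsis v_a = √[μ(2/r₂ − 1/a_t)] = 1039 m/s.
Δv₂ = v_c2 − v_a = 639.2 m/s.
Total Δv = Δv₁ + Δv₂ = 1575 m/s.

Δv_total ≈ 1570 m/s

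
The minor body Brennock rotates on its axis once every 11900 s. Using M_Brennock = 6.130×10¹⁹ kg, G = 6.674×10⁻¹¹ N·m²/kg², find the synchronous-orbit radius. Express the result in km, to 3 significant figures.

r_sync ≈ 245 km

μ = GM = 6.674×10⁻¹¹ × 6.130×10¹⁹ = 4.091×10⁹ m³/s².
A synchronous orbit has period T, so by Kepler's third law a = (μT²/4π²)^(1/3).
μT²/4π² = 4.091×10⁹ × (1.190×10⁴)² / 39.48 = 1.468×10¹⁶ m³.
a = 2.448×10⁵ m = 244.83 km.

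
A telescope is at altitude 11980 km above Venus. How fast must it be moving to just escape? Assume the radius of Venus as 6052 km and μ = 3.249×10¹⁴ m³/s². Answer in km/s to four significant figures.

v_esc ≈ 6.003 km/s

r = 6052 + 11980 = 18032 km = 1.8032×10⁷ m.
Escape speed v_esc = √(2μ/r) = √(2 × 3.249×10¹⁴ / 1.803×10⁷) = √(3.604×10⁷) = 6003 m/s.
= 6.003 km/s.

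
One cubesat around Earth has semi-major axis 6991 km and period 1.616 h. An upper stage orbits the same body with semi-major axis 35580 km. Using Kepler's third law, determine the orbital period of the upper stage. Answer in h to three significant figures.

Kepler's third law: T² ∝ a³, so T₂ = T₁ (a₂/a₁)^(3/2).
a₂/a₁ = 5.089, (a₂/a₁)^(3/2) = 11.48.
T₂ = 1.616 × 11.48 = 18.55 h.

T₂ ≈ 18.6 h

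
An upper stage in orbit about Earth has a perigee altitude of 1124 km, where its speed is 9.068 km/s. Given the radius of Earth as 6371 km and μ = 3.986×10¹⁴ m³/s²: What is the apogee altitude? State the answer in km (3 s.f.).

r_p = 6371 + 1124 = 7495.0 km = 7.495×10⁶ m.
Specific energy ε = v²/2 − μ/r = -1.207×10⁷ J/kg, so a = −μ/(2ε) = 1.652×10⁷ m.
The apsides satisfy r_p + r_a = 2a, so the apogee radius is 2a − r_p = 2.554×10⁷ m = 25535 km.
Apogee altitude = 25535 − 6371 = 19164 km.

apogee altitude ≈ 19200 km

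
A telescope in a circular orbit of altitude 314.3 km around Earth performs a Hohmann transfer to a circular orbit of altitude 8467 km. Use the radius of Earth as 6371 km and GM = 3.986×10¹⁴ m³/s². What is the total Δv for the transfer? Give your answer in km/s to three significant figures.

r₁ = 6371 + 314.3 = 6685.3 km = 6.6853×10⁶ m.
r₂ = 6371 + 8467 = 14838 km = 1.4838×10⁷ m.
Transfer ellipse a_t = (r₁ + r₂)/2 = 1.076×10⁷ m.
At r₁: circular v_c1 = √(μ/r₁) = 7722 m/s; transfer-perigee v_p = √[μ(2/r₁ − 1/a_t)] = 9067 m/s.
Δv₁ = v_p − v_c1 = 1345 m/s.
At r₂: circular v_c2 = √(μ/r₂) = 5183 m/s; transfer-apogee v_a = √[μ(2/r₂ − 1/a_t)] = 4085 m/s.
Δv₂ = v_c2 − v_a = 1098 m/s.
Total Δv = Δv₁ + Δv₂ = 2443 m/s = 2.443 km/s.

Δv_total ≈ 2.44 km/s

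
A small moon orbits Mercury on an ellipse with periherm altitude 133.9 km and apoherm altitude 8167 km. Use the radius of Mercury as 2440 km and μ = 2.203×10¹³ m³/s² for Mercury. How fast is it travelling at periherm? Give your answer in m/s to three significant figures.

v ≈ 3710 m/s

r_p = 2440 + 133.9 = 2573.9 km = 2.5739×10⁶ m.
r_a = 2440 + 8167 = 10607 km = 1.0607×10⁷ m.
Semi-major axis a = (r_p + r_a)/2 = 6590.4 km = 6.590×10⁶ m.
Vis-viva: v² = μ(2/r − 1/a) = 2.203×10¹³ × (7.770×10⁻⁷ − 1.517×10⁻⁷) = 1.378×10⁷ m²/s².
v = 3712 m/s.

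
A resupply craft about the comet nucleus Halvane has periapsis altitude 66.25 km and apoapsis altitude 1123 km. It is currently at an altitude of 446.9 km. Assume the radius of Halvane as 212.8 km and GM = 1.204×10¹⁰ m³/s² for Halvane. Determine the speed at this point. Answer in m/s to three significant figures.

v ≈ 147 m/s

r_p = 212.8 + 66.25 = 279.05 km = 2.7905×10⁵ m.
r_a = 212.8 + 1123 = 1335.8 km = 1.3358×10⁶ m.
r = 212.8 + 446.9 = 659.70 km = 6.597×10⁵ m.
Semi-major axis a = (r_p + r_a)/2 = 807.42 km = 8.074×10⁵ m.
Vis-viva: v² = μ(2/r − 1/a) = 1.204×10¹⁰ × (3.032×10⁻⁶ − 1.239×10⁻⁶) = 2.159×10⁴ m²/s².
v = 146.9 m/s.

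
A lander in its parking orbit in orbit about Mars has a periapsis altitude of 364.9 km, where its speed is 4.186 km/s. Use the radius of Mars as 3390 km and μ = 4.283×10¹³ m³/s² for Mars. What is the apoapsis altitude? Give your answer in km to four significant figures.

r_p = 3390 + 364.9 = 3754.9 km = 3.755×10⁶ m.
Specific energy ε = v²/2 − μ/r = -2.645×10⁶ J/kg, so a = −μ/(2ε) = 8.096×10⁶ m.
The apsides satisfy r_p + r_a = 2a, so the apoapsis radius is 2a − r_p = 1.244×10⁷ m = 12437 km.
Apoapsis altitude = 12437 − 3390 = 9047.1 km.

apoapsis altitude ≈ 9047 km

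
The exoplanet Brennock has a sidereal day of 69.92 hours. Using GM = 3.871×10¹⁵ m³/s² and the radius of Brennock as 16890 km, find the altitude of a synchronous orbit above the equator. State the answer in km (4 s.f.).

h_sync ≈ 1.669×10⁵ km

T = 69.92 hours = 2.517×10⁵ s.
A synchronous orbit has period T, so by Kepler's third law a = (μT²/4π²)^(1/3).
μT²/4π² = 3.871×10¹⁵ × (2.517×10⁵)² / 39.48 = 6.213×10²⁴ m³.
a = 1.838×10⁸ m = 1.8383×10⁵ km.
Altitude h = a − R = 1.8383×10⁵ − 16890 = 1.6694×10⁵ km.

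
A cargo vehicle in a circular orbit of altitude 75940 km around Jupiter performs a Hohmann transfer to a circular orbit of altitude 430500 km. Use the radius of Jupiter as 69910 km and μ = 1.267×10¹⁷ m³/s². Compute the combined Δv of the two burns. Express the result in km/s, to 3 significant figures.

r₁ = 69910 + 75940 = 145850 km = 1.4585×10⁸ m.
r₂ = 69910 + 430500 = 500410 km = 5.0041×10⁸ m.
Transfer ellipse a_t = (r₁ + r₂)/2 = 3.231×10⁸ m.
At r₁: circular v_c1 = √(μ/r₁) = 29470 m/s; transfer-perijove v_p = √[μ(2/r₁ − 1/a_t)] = 36680 m/s.
Δv₁ = v_p − v_c1 = 7205 m/s.
At r₂: circular v_c2 = √(μ/r₂) = 15910 m/s; transfer-apojove v_a = √[μ(2/r₂ − 1/a_t)] = 10690 m/s.
Δv₂ = v_c2 − v_a = 5222 m/s.
Total Δv = Δv₁ + Δv₂ = 12430 m/s = 12.43 km/s.

Δv_total ≈ 12.4 km/s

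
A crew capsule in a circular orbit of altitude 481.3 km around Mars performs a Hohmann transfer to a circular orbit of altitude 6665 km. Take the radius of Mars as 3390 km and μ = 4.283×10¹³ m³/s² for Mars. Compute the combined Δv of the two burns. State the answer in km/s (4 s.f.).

r₁ = 3390 + 481.3 = 3871.3 km = 3.8713×10⁶ m.
r₂ = 3390 + 6665 = 10055 km = 1.0055×10⁷ m.
Transfer ellipse a_t = (r₁ + r₂)/2 = 6.963×10⁶ m.
At r₁: circular v_c1 = √(μ/r₁) = 3326 m/s; transfer-periapsis v_p = √[μ(2/r₁ − 1/a_t)] = 3997 m/s.
Δv₁ = v_p − v_c1 = 670.8 m/s.
At r₂: circular v_c2 = √(μ/r₂) = 2064 m/s; transfer-apoapsis v_a = √[μ(2/r₂ − 1/a_t)] = 1539 m/s.
Δv₂ = v_c2 − v_a = 525.0 m/s.
Total Δv = Δv₁ + Δv₂ = 1196 m/s = 1.196 km/s.

Δv_total ≈ 1.196 km/s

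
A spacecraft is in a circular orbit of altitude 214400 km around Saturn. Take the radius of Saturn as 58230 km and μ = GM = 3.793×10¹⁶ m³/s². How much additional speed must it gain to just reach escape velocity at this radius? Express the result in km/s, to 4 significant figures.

r = 58230 + 214400 = 272630 km = 2.7263×10⁸ m.
Circular speed v_c = √(μ/r) = 11800 m/s.
Escape speed v_esc = √(2μ/r) = √2 × v_c = 16680 m/s.
Δv = v_esc − v_c = 4886 m/s = 4.886 km/s.

Δv ≈ 4.886 km/s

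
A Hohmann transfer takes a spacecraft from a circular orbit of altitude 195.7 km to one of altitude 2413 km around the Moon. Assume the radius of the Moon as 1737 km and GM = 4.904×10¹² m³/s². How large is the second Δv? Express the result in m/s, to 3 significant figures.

Δv ≈ 220 m/s

r₁ = 1737 + 195.7 = 1932.7 km = 1.9327×10⁶ m.
r₂ = 1737 + 2413 = 4150.0 km = 4.1500×10⁶ m.
Transfer ellipse a_t = (r₁ + r₂)/2 = 3.041×10⁶ m.
At r₁: circular v_c1 = √(μ/r₁) = 1593 m/s; transfer-perilune v_p = √[μ(2/r₁ − 1/a_t)] = 1861 m/s.
At r₂: circular v_c2 = √(μ/r₂) = 1087 m/s; transfer-apolune v_a = √[μ(2/r₂ − 1/a_t)] = 866.6 m/s.
Δv₂ = v_c2 − v_a = 220.5 m/s.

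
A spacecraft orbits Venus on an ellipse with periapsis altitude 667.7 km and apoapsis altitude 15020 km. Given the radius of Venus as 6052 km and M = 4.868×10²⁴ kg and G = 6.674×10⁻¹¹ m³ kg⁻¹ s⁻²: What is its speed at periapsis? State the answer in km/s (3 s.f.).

v ≈ 8.56 km/s

μ = GM = 6.674×10⁻¹¹ × 4.868×10²⁴ = 3.249×10¹⁴ m³/s².
r_p = 6052 + 667.7 = 6719.7 km = 6.7197×10⁶ m.
r_a = 6052 + 15020 = 21072 km = 2.1072×10⁷ m.
Semi-major axis a = (r_p + r_a)/2 = 13896 km = 1.390×10⁷ m.
Vis-viva: v² = μ(2/r − 1/a) = 3.249×10¹⁴ × (2.976×10⁻⁷ − 7.196×10⁻⁸) = 7.332×10⁷ m²/s².
v = 8563 m/s = 8.563 km/s.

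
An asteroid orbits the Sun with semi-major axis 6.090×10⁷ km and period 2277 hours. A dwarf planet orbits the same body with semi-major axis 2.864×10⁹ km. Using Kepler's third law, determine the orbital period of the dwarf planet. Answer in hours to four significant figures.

T₂ ≈ 7.343×10⁵ hours

Kepler's third law: T² ∝ a³, so T₂ = T₁ (a₂/a₁)^(3/2).
a₂/a₁ = 47.03, (a₂/a₁)^(3/2) = 322.5.
T₂ = 2277 × 322.5 = 7.343×10⁵ hours.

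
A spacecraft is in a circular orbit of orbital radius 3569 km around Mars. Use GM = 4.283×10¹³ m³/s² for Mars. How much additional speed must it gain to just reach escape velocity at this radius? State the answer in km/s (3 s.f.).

r = 3569 km = 3.569×10⁶ m.
Circular speed v_c = √(μ/r) = 3464 m/s.
Escape speed v_esc = √(2μ/r) = √2 × v_c = 4899 m/s.
Δv = v_esc − v_c = 1435 m/s = 1.435 km/s.

Δv ≈ 1.43 km/s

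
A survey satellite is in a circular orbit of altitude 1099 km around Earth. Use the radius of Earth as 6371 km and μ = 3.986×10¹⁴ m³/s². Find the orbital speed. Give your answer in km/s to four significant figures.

v ≈ 7.305 km/s

r = 6371 + 1099 = 7470.0 km = 7.4700×10⁶ m.
For a circular orbit v = √(μ/r) = √(3.986×10¹⁴ / 7.470×10⁶) = √(5.336×10⁷) = 7305 m/s.
That is 7.305 km/s.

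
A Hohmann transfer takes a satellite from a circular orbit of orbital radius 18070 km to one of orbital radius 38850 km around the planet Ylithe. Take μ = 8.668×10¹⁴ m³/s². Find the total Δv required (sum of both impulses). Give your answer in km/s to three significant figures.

r₁ = 18070 km = 1.807×10⁷ m.
r₂ = 38850 km = 3.885×10⁷ m.
Transfer ellipse a_t = (r₁ + r₂)/2 = 2.846×10⁷ m.
At r₁: circular v_c1 = √(μ/r₁) = 6926 m/s; transfer-periapsis v_p = √[μ(2/r₁ − 1/a_t)] = 8092 m/s.
Δv₁ = v_p − v_c1 = 1166 m/s.
At r₂: circular v_c2 = √(μ/r₂) = 4724 m/s; transfer-apoapsis v_a = √[μ(2/r₂ − 1/a_t)] = 3764 m/s.
Δv₂ = v_c2 − v_a = 959.7 m/s.
Total Δv = Δv₁ + Δv₂ = 2126 m/s = 2.126 km/s.

Δv_total ≈ 2.13 km/s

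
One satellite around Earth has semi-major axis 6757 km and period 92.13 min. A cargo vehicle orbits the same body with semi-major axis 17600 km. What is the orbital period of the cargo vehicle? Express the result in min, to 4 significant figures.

Kepler's third law: T² ∝ a³, so T₂ = T₁ (a₂/a₁)^(3/2).
a₂/a₁ = 2.605, (a₂/a₁)^(3/2) = 4.204.
T₂ = 92.13 × 4.204 = 387.3 min.

T₂ ≈ 387.3 min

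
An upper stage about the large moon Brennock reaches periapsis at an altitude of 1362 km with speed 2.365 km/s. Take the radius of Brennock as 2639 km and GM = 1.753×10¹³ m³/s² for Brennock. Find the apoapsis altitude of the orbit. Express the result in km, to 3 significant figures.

r_p = 2639 + 1362 = 4001.0 km = 4.001×10⁶ m.
Specific energy ε = v²/2 − μ/r = -1.585×10⁶ J/kg, so a = −μ/(2ε) = 5.531×10⁶ m.
The apsides satisfy r_p + r_a = 2a, so the apoapsis radius is 2a − r_p = 7.060×10⁶ m = 7060.4 km.
Apoapsis altitude = 7060.4 − 2639 = 4421.4 km.

apoapsis altitude ≈ 4420 km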